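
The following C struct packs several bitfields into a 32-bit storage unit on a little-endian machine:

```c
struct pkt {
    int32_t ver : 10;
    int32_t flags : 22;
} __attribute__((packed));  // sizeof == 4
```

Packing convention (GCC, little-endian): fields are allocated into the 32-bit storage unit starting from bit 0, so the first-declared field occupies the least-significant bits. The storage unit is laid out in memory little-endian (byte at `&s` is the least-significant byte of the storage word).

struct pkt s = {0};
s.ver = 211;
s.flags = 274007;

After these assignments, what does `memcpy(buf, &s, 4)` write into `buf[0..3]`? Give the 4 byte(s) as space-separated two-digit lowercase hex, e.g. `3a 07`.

ver:10 = 211 → 0xd3 << 0 → word 0x000000d3
flags:22 = 274007 → 0x42e57 << 10 → word 0x10b95cd3
word = 0x10b95cd3 → little-endian bytes:
  [0]=0xd3  [1]=0x5c  [2]=0xb9  [3]=0x10

d3 5c b9 10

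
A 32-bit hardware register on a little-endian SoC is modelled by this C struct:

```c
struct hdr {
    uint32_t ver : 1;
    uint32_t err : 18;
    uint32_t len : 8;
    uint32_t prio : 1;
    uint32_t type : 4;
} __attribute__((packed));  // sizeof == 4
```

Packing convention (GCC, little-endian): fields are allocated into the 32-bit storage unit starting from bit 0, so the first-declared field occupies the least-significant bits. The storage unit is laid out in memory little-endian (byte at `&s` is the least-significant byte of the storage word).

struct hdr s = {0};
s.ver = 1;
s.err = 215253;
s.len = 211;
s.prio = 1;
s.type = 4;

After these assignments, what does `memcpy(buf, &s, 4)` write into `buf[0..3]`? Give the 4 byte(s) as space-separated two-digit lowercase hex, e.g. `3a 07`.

ver:1 = 1 → 0x1 << 0 → word 0x00000001
err:18 = 215253 → 0x348d5 << 1 → word 0x000691ab
len:8 = 211 → 0xd3 << 19 → word 0x069e91ab
prio:1 = 1 → 0x1 << 27 → word 0x0e9e91ab
type:4 = 4 → 0x4 << 28 → word 0x4e9e91ab
word = 0x4e9e91ab → little-endian bytes:
  [0]=0xab  [1]=0x91  [2]=0x9e  [3]=0x4e

ab 91 9e 4e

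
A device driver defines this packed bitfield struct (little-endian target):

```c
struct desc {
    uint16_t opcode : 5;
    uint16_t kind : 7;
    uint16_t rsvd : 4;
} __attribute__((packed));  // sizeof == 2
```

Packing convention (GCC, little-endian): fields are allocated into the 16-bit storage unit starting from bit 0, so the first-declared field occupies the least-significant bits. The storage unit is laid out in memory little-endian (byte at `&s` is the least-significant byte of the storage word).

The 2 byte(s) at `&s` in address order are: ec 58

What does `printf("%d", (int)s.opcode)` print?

[0]=0xec [1]=0x58 (little-endian) → word 0x58ec
opcode [0+:5] = (word>>0) & 0x1f = 12  ←
kind [5+:7] = (word>>5) & 0x7f = 71
rsvd [12+:4] = (word>>12) & 0xf = 5

12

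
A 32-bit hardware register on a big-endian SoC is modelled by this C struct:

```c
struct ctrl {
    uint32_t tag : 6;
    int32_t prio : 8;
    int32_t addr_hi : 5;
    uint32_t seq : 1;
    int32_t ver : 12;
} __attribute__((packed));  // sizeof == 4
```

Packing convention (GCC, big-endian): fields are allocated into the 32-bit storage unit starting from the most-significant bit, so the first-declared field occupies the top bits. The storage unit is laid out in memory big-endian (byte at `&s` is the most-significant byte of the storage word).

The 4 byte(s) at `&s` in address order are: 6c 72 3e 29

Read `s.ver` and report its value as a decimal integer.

-471

[0]=0x6c [1]=0x72 [2]=0x3e [3]=0x29 (big-endian) → word 0x6c723e29
tag:6 @ bit 26 → (0x6c723e29>>26)&0x3f = 0x1b
prio:8 @ bit 18 → (0x6c723e29>>18)&0xff = 0x1c
addr_hi:5 @ bit 13 → (0x6c723e29>>13)&0x1f = 0x11
seq:1 @ bit 12 → (0x6c723e29>>12)&0x1 = 0x1
ver:12 @ bit 0 → (0x6c723e29>>0)&0xfff = 0xe29  ←
ver signed 12b, MSB=1: 3625 - 4096 = -471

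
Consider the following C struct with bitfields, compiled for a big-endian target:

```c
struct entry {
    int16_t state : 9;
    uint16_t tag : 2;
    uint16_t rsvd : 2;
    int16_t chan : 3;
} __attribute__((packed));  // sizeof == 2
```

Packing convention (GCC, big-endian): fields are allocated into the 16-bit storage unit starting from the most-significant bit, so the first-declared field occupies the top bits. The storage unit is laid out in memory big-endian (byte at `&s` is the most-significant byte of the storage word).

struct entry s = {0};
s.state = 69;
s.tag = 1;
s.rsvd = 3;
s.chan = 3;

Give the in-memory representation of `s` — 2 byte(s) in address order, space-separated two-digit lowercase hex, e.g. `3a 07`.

state:9 = 69 → 0x45 << 7 → word 0x2280
tag:2 = 1 → 0x1 << 5 → word 0x22a0
rsvd:2 = 3 → 0x3 << 3 → word 0x22b8
chan:3 = 3 → 0x3 << 0 → word 0x22bb
word = 0x22bb → big-endian bytes:
  [0]=0x22  [1]=0xbb

22 bb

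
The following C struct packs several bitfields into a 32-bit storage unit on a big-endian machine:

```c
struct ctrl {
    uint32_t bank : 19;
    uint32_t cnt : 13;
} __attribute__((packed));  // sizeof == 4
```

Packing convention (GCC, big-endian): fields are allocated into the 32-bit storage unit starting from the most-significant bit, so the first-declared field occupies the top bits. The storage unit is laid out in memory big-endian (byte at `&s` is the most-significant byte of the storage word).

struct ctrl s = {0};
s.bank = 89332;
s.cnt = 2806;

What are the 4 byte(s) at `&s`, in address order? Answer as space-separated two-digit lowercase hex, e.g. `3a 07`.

2b 9e 8a f6

bank:19 = 89332 → 0x15cf4 << 13 → word 0x2b9e8000
cnt:13 = 2806 → 0xaf6 << 0 → word 0x2b9e8af6
word = 0x2b9e8af6 → big-endian bytes:
  [0]=0x2b  [1]=0x9e  [2]=0x8a  [3]=0xf6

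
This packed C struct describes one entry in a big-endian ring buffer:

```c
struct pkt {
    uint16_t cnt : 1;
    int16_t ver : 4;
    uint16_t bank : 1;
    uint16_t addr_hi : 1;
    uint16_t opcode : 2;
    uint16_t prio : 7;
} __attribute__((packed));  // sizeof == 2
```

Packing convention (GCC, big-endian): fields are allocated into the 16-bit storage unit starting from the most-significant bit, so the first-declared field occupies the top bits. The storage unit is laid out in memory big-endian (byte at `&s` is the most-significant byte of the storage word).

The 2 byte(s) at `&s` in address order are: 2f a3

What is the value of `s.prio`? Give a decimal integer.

[0]=0x2f [1]=0xa3 (big-endian) → word 0x2fa3
cnt:1 @ bit 15 → (0x2fa3>>15)&0x1 = 0x0
ver:4 @ bit 11 → (0x2fa3>>11)&0xf = 0x5
bank:1 @ bit 10 → (0x2fa3>>10)&0x1 = 0x1
addr_hi:1 @ bit 9 → (0x2fa3>>9)&0x1 = 0x1
opcode:2 @ bit 7 → (0x2fa3>>7)&0x3 = 0x3
prio:7 @ bit 0 → (0x2fa3>>0)&0x7f = 0x23  ←

35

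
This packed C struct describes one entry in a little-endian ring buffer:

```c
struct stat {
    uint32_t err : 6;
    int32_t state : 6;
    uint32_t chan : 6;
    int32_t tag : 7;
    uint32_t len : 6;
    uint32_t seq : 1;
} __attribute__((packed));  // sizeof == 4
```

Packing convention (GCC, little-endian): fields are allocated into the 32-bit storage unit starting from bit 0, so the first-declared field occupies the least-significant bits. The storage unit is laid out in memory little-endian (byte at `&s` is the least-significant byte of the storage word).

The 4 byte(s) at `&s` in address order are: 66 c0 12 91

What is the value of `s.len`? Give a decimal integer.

8

[0]=0x66 [1]=0xc0 [2]=0x12 [3]=0x91 (little-endian) → word 0x9112c066
err:6 @ bit 0 → (0x9112c066>>0)&0x3f = 0x26
state:6 @ bit 6 → (0x9112c066>>6)&0x3f = 0x1
chan:6 @ bit 12 → (0x9112c066>>12)&0x3f = 0x2c
tag:7 @ bit 18 → (0x9112c066>>18)&0x7f = 0x44
len:6 @ bit 25 → (0x9112c066>>25)&0x3f = 0x8  ←
seq:1 @ bit 31 → (0x9112c066>>31)&0x1 = 0x1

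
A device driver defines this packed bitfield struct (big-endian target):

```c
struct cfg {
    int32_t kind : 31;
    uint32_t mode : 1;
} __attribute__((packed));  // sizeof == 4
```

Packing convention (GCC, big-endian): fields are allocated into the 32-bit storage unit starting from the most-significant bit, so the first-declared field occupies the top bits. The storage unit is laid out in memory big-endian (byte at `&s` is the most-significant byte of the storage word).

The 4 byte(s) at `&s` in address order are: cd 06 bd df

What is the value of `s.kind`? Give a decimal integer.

-427598097

[0]=0xcd [1]=0x06 [2]=0xbd [3]=0xdf (big-endian) → word 0xcd06bddf
kind [1+:31] = (word>>1) & 0x7fffffff = 1719885551  ←
mode [0+:1] = (word>>0) & 0x1 = 1
kind signed 31b, MSB=1: 1719885551 - 2147483648 = -427598097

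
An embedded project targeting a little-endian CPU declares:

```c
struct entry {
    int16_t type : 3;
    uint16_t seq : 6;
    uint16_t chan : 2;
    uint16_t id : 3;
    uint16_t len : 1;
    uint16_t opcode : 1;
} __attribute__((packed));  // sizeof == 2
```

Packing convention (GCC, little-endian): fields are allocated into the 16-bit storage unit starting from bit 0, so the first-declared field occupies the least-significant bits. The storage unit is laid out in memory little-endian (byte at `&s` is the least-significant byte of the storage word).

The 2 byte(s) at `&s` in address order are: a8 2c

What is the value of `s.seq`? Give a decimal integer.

21

[0]=0xa8 [1]=0x2c (little-endian) → word 0x2ca8
type:3 @ bit 0 → (0x2ca8>>0)&0x7 = 0x0
seq:6 @ bit 3 → (0x2ca8>>3)&0x3f = 0x15  ←
chan:2 @ bit 9 → (0x2ca8>>9)&0x3 = 0x2
id:3 @ bit 11 → (0x2ca8>>11)&0x7 = 0x5
len:1 @ bit 14 → (0x2ca8>>14)&0x1 = 0x0
opcode:1 @ bit 15 → (0x2ca8>>15)&0x1 = 0x0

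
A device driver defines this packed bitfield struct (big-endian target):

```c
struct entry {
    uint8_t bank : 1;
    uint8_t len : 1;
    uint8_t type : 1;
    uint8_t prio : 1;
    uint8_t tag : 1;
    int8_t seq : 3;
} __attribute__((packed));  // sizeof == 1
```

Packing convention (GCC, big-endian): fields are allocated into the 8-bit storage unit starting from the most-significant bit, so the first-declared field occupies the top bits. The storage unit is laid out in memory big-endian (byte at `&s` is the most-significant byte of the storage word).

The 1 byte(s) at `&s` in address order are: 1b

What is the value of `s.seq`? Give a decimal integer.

[0]=0x1b (big-endian) → word 0x1b
bank:1 @ bit 7 → (0x1b>>7)&0x1 = 0x0
len:1 @ bit 6 → (0x1b>>6)&0x1 = 0x0
type:1 @ bit 5 → (0x1b>>5)&0x1 = 0x0
prio:1 @ bit 4 → (0x1b>>4)&0x1 = 0x1
tag:1 @ bit 3 → (0x1b>>3)&0x1 = 0x1
seq:3 @ bit 0 → (0x1b>>0)&0x7 = 0x3  ←
seq signed 3b, MSB=0: value = 3

3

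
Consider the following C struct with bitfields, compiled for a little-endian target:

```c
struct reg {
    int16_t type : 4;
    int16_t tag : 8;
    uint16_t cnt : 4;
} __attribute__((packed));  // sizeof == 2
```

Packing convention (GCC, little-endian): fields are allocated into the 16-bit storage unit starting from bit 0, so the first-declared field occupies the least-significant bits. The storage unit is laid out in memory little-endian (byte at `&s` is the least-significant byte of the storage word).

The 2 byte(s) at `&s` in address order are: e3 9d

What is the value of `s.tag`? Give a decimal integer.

[0]=0xe3 [1]=0x9d (little-endian) → word 0x9de3
type [0+:4] = (word>>0) & 0xf = 3
tag [4+:8] = (word>>4) & 0xff = 222  ←
cnt [12+:4] = (word>>12) & 0xf = 9
tag signed 8b, MSB=1: 222 - 256 = -34

-34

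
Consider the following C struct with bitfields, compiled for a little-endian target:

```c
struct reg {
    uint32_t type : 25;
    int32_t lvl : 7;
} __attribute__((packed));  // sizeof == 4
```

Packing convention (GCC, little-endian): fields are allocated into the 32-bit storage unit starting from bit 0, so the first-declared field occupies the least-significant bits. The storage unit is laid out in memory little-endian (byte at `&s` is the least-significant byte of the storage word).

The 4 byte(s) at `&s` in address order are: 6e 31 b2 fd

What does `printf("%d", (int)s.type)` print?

[0]=0x6e [1]=0x31 [2]=0xb2 [3]=0xfd (little-endian) → word 0xfdb2316e
type:25 @ bit 0 → (0xfdb2316e>>0)&0x1ffffff = 0x1b2316e  ←
lvl:7 @ bit 25 → (0xfdb2316e>>25)&0x7f = 0x7e

28455278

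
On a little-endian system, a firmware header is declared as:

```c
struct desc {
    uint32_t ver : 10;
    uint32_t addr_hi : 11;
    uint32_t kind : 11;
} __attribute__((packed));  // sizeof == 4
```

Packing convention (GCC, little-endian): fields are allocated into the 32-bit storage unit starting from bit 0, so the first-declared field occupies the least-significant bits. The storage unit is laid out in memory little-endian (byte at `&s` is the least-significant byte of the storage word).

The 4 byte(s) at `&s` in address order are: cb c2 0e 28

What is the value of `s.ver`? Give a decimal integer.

715

[0]=0xcb [1]=0xc2 [2]=0x0e [3]=0x28 (little-endian) → word 0x280ec2cb
ver:10 @ bit 0 → (0x280ec2cb>>0)&0x3ff = 0x2cb  ←
addr_hi:11 @ bit 10 → (0x280ec2cb>>10)&0x7ff = 0x3b0
kind:11 @ bit 21 → (0x280ec2cb>>21)&0x7ff = 0x140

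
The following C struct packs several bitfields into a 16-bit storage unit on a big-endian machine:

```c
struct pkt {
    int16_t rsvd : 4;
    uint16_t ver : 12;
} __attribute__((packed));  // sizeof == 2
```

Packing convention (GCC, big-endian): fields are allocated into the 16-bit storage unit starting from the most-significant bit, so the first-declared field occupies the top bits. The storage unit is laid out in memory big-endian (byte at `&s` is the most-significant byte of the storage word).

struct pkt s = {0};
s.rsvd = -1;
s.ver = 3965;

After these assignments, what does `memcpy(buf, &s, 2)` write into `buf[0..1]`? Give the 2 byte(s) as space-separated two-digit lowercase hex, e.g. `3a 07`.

ff 7d

rsvd (4b) val=-1 bits=0xf at bit 12: 0xf000
ver (12b) val=3965 bits=0xf7d at bit 0: 0xff7d
word = 0xff7d → big-endian bytes:
  [0]=0xff  [1]=0x7d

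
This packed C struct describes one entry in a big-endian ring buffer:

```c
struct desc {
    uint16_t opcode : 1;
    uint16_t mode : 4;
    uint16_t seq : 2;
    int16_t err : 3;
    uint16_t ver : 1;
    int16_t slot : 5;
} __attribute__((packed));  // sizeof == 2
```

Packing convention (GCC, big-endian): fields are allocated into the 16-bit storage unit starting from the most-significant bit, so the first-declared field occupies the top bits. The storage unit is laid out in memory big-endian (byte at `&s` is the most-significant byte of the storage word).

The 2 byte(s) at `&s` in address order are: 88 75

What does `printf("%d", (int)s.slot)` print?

-11

[0]=0x88 [1]=0x75 (big-endian) → word 0x8875
opcode:1 @ bit 15 → (0x8875>>15)&0x1 = 0x1
mode:4 @ bit 11 → (0x8875>>11)&0xf = 0x1
seq:2 @ bit 9 → (0x8875>>9)&0x3 = 0x0
err:3 @ bit 6 → (0x8875>>6)&0x7 = 0x1
ver:1 @ bit 5 → (0x8875>>5)&0x1 = 0x1
slot:5 @ bit 0 → (0x8875>>0)&0x1f = 0x15  ←
slot signed 5b, MSB=1: 21 - 32 = -11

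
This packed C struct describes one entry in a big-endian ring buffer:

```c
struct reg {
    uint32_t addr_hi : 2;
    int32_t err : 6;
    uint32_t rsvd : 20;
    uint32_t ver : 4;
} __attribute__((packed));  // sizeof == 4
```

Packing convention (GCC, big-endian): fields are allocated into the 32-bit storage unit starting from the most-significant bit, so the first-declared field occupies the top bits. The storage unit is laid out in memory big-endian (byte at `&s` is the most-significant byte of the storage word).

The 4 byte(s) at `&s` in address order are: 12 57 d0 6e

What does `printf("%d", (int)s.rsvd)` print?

[0]=0x12 [1]=0x57 [2]=0xd0 [3]=0x6e (big-endian) → word 0x1257d06e
addr_hi [30+:2] = (word>>30) & 0x3 = 0
err [24+:6] = (word>>24) & 0x3f = 18
rsvd [4+:20] = (word>>4) & 0xfffff = 359686  ←
ver [0+:4] = (word>>0) & 0xf = 14

359686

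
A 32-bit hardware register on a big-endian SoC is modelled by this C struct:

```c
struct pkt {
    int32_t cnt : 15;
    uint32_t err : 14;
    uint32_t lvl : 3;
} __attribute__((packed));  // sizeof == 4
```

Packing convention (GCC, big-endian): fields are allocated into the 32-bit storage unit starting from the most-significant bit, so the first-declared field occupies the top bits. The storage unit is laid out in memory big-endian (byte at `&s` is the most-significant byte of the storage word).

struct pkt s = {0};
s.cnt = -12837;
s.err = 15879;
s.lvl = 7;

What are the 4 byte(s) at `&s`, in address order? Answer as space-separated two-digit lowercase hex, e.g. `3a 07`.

9b b7 f0 3f

[17+:15] cnt=-12837 & 0x7fff = 0x4ddb; word=0x9bb60000
[3+:14] err=15879 & 0x3fff = 0x3e07; word=0x9bb7f038
[0+:3] lvl=7 & 0x7 = 0x7; word=0x9bb7f03f
word = 0x9bb7f03f → big-endian bytes:
  [0]=0x9b  [1]=0xb7  [2]=0xf0  [3]=0x3f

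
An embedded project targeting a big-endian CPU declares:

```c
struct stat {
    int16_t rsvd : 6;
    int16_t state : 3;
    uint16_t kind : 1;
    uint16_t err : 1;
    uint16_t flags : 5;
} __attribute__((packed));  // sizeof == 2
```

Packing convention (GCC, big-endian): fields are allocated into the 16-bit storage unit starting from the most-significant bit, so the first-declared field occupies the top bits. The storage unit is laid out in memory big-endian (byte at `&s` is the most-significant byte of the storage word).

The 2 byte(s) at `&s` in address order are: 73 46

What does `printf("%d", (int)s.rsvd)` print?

28

[0]=0x73 [1]=0x46 (big-endian) → word 0x7346
rsvd [10+:6] = (word>>10) & 0x3f = 28  ←
state [7+:3] = (word>>7) & 0x7 = 6
kind [6+:1] = (word>>6) & 0x1 = 1
err [5+:1] = (word>>5) & 0x1 = 0
flags [0+:5] = (word>>0) & 0x1f = 6
rsvd signed 6b, MSB=0: value = 28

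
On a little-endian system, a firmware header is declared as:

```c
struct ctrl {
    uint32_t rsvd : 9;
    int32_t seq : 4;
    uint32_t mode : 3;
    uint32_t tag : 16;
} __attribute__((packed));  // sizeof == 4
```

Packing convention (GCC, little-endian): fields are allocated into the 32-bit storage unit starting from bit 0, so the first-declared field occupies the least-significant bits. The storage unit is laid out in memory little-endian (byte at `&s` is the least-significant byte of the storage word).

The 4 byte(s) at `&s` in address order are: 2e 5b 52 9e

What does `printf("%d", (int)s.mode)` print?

2

[0]=0x2e [1]=0x5b [2]=0x52 [3]=0x9e (little-endian) → word 0x9e525b2e
rsvd:9 @ bit 0 → (0x9e525b2e>>0)&0x1ff = 0x12e
seq:4 @ bit 9 → (0x9e525b2e>>9)&0xf = 0xd
mode:3 @ bit 13 → (0x9e525b2e>>13)&0x7 = 0x2  ←
tag:16 @ bit 16 → (0x9e525b2e>>16)&0xffff = 0x9e52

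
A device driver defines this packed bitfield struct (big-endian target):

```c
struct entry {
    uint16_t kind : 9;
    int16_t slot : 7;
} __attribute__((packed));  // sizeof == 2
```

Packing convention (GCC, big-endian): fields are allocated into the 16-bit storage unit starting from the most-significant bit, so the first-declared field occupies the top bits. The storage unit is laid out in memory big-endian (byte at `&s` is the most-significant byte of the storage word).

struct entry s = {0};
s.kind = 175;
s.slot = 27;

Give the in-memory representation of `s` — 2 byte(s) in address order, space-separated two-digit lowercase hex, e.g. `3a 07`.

57 9b

kind (9b) val=175 bits=0xaf at bit 7: 0x5780
slot (7b) val=27 bits=0x1b at bit 0: 0x579b
word = 0x579b → big-endian bytes:
  [0]=0x57  [1]=0x9b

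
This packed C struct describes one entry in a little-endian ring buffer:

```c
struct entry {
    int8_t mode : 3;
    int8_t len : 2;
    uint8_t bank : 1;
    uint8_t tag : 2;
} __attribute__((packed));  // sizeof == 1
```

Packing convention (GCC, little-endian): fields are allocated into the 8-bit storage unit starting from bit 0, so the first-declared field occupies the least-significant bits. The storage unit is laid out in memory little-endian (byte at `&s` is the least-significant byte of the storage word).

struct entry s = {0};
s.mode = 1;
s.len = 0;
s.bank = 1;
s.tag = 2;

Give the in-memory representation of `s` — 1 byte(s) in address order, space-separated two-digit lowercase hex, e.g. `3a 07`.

a1

mode:3 = 1 → 0x1 << 0 → word 0x01
len:2 = 0 → 0x0 << 3 → word 0x01
bank:1 = 1 → 0x1 << 5 → word 0x21
tag:2 = 2 → 0x2 << 6 → word 0xa1
word = 0xa1 → little-endian bytes:
  [0]=0xa1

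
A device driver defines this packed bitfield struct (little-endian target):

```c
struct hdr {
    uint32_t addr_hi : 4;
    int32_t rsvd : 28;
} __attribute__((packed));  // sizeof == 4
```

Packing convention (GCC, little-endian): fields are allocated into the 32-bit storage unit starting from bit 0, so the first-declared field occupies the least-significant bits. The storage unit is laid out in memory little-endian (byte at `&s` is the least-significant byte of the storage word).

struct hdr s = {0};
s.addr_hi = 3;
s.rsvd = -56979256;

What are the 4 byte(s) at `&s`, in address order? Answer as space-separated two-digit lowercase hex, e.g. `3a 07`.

addr_hi (4b) val=3 bits=0x3 at bit 0: 0x00000003
rsvd (28b) val=-56979256 bits=0xc9a90c8 at bit 4: 0xc9a90c83
word = 0xc9a90c83 → little-endian bytes:
  [0]=0x83  [1]=0x0c  [2]=0xa9  [3]=0xc9

83 0c a9 c9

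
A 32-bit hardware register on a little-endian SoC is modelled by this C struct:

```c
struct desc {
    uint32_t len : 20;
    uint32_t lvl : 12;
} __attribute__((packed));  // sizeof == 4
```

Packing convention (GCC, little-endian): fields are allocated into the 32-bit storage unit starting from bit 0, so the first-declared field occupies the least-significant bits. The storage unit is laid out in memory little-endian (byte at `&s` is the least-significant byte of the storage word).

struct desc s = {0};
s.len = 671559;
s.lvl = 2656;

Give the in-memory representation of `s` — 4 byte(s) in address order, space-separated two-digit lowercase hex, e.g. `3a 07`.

47 3f 0a a6

len (20b) val=671559 bits=0xa3f47 at bit 0: 0x000a3f47
lvl (12b) val=2656 bits=0xa60 at bit 20: 0xa60a3f47
word = 0xa60a3f47 → little-endian bytes:
  [0]=0x47  [1]=0x3f  [2]=0x0a  [3]=0xa6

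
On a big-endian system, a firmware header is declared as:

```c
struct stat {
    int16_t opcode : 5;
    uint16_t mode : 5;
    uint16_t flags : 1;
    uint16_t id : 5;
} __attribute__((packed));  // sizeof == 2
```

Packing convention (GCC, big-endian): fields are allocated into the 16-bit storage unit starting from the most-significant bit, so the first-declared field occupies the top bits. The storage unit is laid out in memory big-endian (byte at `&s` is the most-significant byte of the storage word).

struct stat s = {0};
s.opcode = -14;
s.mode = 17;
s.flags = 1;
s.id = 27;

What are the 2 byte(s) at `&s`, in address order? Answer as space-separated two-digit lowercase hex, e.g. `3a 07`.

94 7b

opcode (5b) val=-14 bits=0x12 at bit 11: 0x9000
mode (5b) val=17 bits=0x11 at bit 6: 0x9440
flags (1b) val=1 bits=0x1 at bit 5: 0x9460
id (5b) val=27 bits=0x1b at bit 0: 0x947b
word = 0x947b → big-endian bytes:
  [0]=0x94  [1]=0x7b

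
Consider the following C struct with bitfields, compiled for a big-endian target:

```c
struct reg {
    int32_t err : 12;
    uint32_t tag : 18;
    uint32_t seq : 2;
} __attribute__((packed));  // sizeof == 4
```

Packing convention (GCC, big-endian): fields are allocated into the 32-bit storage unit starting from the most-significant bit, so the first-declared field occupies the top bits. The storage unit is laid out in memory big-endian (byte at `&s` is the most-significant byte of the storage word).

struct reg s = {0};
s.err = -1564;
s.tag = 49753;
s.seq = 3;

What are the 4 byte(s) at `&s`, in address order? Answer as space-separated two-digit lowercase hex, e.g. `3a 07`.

err (12b) val=-1564 bits=0x9e4 at bit 20: 0x9e400000
tag (18b) val=49753 bits=0xc259 at bit 2: 0x9e430964
seq (2b) val=3 bits=0x3 at bit 0: 0x9e430967
word = 0x9e430967 → big-endian bytes:
  [0]=0x9e  [1]=0x43  [2]=0x09  [3]=0x67

9e 43 09 67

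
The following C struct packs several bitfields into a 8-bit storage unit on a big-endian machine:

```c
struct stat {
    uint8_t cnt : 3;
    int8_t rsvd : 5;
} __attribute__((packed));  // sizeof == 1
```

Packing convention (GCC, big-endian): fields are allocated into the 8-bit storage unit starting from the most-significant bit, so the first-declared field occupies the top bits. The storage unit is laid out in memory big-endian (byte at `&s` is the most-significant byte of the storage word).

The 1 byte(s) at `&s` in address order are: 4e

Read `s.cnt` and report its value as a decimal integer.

[0]=0x4e (big-endian) → word 0x4e
cnt:3 @ bit 5 → (0x4e>>5)&0x7 = 0x2  ←
rsvd:5 @ bit 0 → (0x4e>>0)&0x1f = 0xe

2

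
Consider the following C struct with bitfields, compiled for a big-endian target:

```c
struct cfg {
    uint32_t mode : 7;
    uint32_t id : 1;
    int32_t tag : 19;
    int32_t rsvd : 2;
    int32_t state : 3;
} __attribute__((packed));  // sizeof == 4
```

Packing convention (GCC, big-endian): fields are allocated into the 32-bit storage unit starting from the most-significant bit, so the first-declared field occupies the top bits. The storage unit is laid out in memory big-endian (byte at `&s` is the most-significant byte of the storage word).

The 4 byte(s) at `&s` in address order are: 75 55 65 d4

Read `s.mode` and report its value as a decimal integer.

58

[0]=0x75 [1]=0x55 [2]=0x65 [3]=0xd4 (big-endian) → word 0x755565d4
mode [25+:7] = (word>>25) & 0x7f = 58  ←
id [24+:1] = (word>>24) & 0x1 = 1
tag [5+:19] = (word>>5) & 0x7ffff = 174894
rsvd [3+:2] = (word>>3) & 0x3 = 2
state [0+:3] = (word>>0) & 0x7 = 4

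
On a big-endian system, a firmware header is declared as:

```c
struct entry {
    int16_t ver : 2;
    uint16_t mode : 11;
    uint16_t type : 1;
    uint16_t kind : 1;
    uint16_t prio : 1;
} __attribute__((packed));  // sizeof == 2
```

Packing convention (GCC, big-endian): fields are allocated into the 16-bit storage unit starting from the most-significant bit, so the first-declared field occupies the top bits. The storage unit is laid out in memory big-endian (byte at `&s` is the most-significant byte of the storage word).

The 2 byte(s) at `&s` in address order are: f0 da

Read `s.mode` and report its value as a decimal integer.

[0]=0xf0 [1]=0xda (big-endian) → word 0xf0da
ver:2 @ bit 14 → (0xf0da>>14)&0x3 = 0x3
mode:11 @ bit 3 → (0xf0da>>3)&0x7ff = 0x61b  ←
type:1 @ bit 2 → (0xf0da>>2)&0x1 = 0x0
kind:1 @ bit 1 → (0xf0da>>1)&0x1 = 0x1
prio:1 @ bit 0 → (0xf0da>>0)&0x1 = 0x0

1563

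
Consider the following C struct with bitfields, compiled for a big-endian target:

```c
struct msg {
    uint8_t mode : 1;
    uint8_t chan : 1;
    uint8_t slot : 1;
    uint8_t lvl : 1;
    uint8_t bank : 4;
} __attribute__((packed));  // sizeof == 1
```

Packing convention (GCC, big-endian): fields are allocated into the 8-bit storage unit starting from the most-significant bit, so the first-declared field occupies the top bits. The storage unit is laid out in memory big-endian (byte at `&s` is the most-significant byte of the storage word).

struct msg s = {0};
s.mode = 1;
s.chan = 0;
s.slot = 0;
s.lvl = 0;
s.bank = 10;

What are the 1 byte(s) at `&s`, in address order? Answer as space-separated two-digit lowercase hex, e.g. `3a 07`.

8a

mode (1b) val=1 bits=0x1 at bit 7: 0x80
chan (1b) val=0 bits=0x0 at bit 6: 0x80
slot (1b) val=0 bits=0x0 at bit 5: 0x80
lvl (1b) val=0 bits=0x0 at bit 4: 0x80
bank (4b) val=10 bits=0xa at bit 0: 0x8a
word = 0x8a → big-endian bytes:
  [0]=0x8a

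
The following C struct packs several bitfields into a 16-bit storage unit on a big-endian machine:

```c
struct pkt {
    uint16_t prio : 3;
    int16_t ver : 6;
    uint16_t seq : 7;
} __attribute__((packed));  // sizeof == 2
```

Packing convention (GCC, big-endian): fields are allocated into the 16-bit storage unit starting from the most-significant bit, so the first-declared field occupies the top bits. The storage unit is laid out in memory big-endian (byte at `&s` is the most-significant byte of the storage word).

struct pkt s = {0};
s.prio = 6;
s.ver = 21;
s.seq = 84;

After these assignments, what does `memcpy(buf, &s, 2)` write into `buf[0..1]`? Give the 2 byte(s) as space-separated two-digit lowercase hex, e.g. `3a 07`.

ca d4

prio:3 = 6 → 0x6 << 13 → word 0xc000
ver:6 = 21 → 0x15 << 7 → word 0xca80
seq:7 = 84 → 0x54 << 0 → word 0xcad4
word = 0xcad4 → big-endian bytes:
  [0]=0xca  [1]=0xd4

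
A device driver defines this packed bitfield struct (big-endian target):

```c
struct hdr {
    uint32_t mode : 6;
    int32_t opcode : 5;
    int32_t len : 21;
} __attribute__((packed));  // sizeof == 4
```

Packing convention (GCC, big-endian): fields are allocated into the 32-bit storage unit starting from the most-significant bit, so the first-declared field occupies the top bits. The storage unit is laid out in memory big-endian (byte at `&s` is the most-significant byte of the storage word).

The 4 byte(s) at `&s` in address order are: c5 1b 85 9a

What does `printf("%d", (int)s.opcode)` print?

[0]=0xc5 [1]=0x1b [2]=0x85 [3]=0x9a (big-endian) → word 0xc51b859a
mode:6 @ bit 26 → (0xc51b859a>>26)&0x3f = 0x31
opcode:5 @ bit 21 → (0xc51b859a>>21)&0x1f = 0x8  ←
len:21 @ bit 0 → (0xc51b859a>>0)&0x1fffff = 0x1b859a
opcode signed 5b, MSB=0: value = 8

8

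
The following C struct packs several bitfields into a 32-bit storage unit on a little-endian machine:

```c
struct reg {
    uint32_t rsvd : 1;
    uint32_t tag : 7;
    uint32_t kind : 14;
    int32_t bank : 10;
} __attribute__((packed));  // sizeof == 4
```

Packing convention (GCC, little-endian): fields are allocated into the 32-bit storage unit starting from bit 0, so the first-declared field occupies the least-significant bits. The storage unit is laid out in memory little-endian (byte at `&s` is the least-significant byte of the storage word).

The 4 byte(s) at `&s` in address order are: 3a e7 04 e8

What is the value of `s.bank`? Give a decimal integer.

[0]=0x3a [1]=0xe7 [2]=0x04 [3]=0xe8 (little-endian) → word 0xe804e73a
rsvd:1 @ bit 0 → (0xe804e73a>>0)&0x1 = 0x0
tag:7 @ bit 1 → (0xe804e73a>>1)&0x7f = 0x1d
kind:14 @ bit 8 → (0xe804e73a>>8)&0x3fff = 0x4e7
bank:10 @ bit 22 → (0xe804e73a>>22)&0x3ff = 0x3a0  ←
bank signed 10b, MSB=1: 928 - 1024 = -96

-96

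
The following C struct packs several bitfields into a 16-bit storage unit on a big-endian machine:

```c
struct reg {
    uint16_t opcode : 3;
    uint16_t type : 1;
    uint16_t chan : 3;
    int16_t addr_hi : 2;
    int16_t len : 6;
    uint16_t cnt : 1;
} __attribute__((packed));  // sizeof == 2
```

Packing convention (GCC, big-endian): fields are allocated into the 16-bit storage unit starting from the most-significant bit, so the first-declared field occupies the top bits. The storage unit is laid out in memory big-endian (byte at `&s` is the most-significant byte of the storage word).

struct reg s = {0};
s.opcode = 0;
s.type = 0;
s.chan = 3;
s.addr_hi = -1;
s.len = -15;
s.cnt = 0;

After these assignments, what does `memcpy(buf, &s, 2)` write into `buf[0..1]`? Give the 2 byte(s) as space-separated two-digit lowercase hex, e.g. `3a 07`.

07 e2

opcode (3b) val=0 bits=0x0 at bit 13: 0x0000
type (1b) val=0 bits=0x0 at bit 12: 0x0000
chan (3b) val=3 bits=0x3 at bit 9: 0x0600
addr_hi (2b) val=-1 bits=0x3 at bit 7: 0x0780
len (6b) val=-15 bits=0x31 at bit 1: 0x07e2
cnt (1b) val=0 bits=0x0 at bit 0: 0x07e2
word = 0x07e2 → big-endian bytes:
  [0]=0x07  [1]=0xe2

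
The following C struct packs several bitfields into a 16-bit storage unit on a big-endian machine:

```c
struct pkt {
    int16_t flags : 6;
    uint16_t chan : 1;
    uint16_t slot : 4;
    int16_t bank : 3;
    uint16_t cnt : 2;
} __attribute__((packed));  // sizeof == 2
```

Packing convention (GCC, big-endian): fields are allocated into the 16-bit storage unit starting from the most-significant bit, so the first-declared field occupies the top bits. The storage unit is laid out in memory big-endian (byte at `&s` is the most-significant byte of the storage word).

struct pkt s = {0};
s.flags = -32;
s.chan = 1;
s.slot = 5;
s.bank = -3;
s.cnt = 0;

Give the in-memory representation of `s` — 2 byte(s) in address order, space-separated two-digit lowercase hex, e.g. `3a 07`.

82 b4

flags:6 = -32 → 0x20 << 10 → word 0x8000
chan:1 = 1 → 0x1 << 9 → word 0x8200
slot:4 = 5 → 0x5 << 5 → word 0x82a0
bank:3 = -3 → 0x5 << 2 → word 0x82b4
cnt:2 = 0 → 0x0 << 0 → word 0x82b4
word = 0x82b4 → big-endian bytes:
  [0]=0x82  [1]=0xb4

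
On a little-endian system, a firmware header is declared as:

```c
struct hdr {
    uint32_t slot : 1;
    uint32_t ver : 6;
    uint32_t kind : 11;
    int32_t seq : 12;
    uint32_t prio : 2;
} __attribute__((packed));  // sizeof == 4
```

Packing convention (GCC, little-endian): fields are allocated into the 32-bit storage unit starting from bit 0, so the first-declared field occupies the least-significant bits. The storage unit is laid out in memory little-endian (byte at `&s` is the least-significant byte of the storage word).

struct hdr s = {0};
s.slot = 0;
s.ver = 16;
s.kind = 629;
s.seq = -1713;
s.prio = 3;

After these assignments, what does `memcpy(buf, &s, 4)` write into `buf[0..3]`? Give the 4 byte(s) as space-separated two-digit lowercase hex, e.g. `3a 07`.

a0 3a 3d e5

slot:1 = 0 → 0x0 << 0 → word 0x00000000
ver:6 = 16 → 0x10 << 1 → word 0x00000020
kind:11 = 629 → 0x275 << 7 → word 0x00013aa0
seq:12 = -1713 → 0x94f << 18 → word 0x253d3aa0
prio:2 = 3 → 0x3 << 30 → word 0xe53d3aa0
word = 0xe53d3aa0 → little-endian bytes:
  [0]=0xa0  [1]=0x3a  [2]=0x3d  [3]=0xe5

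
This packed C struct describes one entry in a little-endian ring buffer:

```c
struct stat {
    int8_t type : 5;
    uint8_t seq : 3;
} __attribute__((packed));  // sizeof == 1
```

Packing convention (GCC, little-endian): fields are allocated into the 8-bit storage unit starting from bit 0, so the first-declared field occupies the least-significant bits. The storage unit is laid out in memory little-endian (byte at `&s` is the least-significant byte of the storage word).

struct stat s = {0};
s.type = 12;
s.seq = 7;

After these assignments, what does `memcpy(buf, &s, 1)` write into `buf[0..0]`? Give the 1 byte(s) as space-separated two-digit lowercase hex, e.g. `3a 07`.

[0+:5] type=12 & 0x1f = 0xc; word=0x0c
[5+:3] seq=7 & 0x7 = 0x7; word=0xec
word = 0xec → little-endian bytes:
  [0]=0xec

ec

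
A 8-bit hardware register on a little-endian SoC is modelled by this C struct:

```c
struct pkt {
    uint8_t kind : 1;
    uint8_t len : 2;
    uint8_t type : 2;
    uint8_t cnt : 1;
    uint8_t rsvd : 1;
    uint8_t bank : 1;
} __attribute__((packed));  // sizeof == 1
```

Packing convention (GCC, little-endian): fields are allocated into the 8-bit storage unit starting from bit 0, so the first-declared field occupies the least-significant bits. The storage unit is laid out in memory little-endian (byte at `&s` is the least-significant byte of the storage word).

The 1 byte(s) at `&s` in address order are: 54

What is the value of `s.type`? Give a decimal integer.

2

[0]=0x54 (little-endian) → word 0x54
kind:1 @ bit 0 → (0x54>>0)&0x1 = 0x0
len:2 @ bit 1 → (0x54>>1)&0x3 = 0x2
type:2 @ bit 3 → (0x54>>3)&0x3 = 0x2  ←
cnt:1 @ bit 5 → (0x54>>5)&0x1 = 0x0
rsvd:1 @ bit 6 → (0x54>>6)&0x1 = 0x1
bank:1 @ bit 7 → (0x54>>7)&0x1 = 0x0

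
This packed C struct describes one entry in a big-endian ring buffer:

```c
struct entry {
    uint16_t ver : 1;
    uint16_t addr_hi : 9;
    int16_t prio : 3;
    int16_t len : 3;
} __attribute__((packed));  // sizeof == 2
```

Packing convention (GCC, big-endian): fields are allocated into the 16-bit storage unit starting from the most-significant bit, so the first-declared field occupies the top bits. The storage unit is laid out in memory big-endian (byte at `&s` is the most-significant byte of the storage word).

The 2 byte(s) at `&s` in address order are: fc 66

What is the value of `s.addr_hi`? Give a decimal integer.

[0]=0xfc [1]=0x66 (big-endian) → word 0xfc66
ver:1 @ bit 15 → (0xfc66>>15)&0x1 = 0x1
addr_hi:9 @ bit 6 → (0xfc66>>6)&0x1ff = 0x1f1  ←
prio:3 @ bit 3 → (0xfc66>>3)&0x7 = 0x4
len:3 @ bit 0 → (0xfc66>>0)&0x7 = 0x6

497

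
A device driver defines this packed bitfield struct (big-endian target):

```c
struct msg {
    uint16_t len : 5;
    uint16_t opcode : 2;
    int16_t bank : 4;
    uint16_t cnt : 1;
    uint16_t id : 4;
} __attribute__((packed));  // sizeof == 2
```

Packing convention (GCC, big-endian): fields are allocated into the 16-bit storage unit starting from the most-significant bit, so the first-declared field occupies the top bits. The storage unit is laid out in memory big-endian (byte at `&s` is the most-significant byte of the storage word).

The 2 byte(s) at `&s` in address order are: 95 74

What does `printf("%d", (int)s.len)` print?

[0]=0x95 [1]=0x74 (big-endian) → word 0x9574
len [11+:5] = (word>>11) & 0x1f = 18  ←
opcode [9+:2] = (word>>9) & 0x3 = 2
bank [5+:4] = (word>>5) & 0xf = 11
cnt [4+:1] = (word>>4) & 0x1 = 1
id [0+:4] = (word>>0) & 0xf = 4

18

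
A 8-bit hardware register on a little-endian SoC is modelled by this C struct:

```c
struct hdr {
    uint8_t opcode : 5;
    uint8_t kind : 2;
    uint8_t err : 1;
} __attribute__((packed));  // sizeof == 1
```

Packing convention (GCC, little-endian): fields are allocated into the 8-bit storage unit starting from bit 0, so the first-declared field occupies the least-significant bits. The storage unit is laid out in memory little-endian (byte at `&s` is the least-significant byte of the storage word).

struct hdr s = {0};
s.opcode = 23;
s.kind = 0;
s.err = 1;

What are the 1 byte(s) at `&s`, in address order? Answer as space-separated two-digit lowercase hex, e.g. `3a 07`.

opcode (5b) val=23 bits=0x17 at bit 0: 0x17
kind (2b) val=0 bits=0x0 at bit 5: 0x17
err (1b) val=1 bits=0x1 at bit 7: 0x97
word = 0x97 → little-endian bytes:
  [0]=0x97

97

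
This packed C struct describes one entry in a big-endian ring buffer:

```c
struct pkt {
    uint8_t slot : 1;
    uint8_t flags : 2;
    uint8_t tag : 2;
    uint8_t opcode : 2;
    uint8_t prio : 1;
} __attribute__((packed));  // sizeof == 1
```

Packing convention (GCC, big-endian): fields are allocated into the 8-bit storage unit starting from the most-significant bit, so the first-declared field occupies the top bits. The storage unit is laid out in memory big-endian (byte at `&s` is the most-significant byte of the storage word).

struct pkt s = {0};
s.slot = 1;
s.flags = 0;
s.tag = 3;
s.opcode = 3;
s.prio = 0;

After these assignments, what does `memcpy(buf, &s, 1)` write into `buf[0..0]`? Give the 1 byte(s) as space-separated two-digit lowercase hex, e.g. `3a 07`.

slot:1 = 1 → 0x1 << 7 → word 0x80
flags:2 = 0 → 0x0 << 5 → word 0x80
tag:2 = 3 → 0x3 << 3 → word 0x98
opcode:2 = 3 → 0x3 << 1 → word 0x9e
prio:1 = 0 → 0x0 << 0 → word 0x9e
word = 0x9e → big-endian bytes:
  [0]=0x9e

9e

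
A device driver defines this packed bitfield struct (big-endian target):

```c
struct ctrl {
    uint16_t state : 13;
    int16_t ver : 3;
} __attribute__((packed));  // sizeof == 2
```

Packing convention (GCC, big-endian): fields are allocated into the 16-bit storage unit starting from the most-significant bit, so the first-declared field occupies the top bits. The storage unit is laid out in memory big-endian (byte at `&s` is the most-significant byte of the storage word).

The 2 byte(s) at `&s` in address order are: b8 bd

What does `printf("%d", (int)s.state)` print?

[0]=0xb8 [1]=0xbd (big-endian) → word 0xb8bd
state [3+:13] = (word>>3) & 0x1fff = 5911  ←
ver [0+:3] = (word>>0) & 0x7 = 5

5911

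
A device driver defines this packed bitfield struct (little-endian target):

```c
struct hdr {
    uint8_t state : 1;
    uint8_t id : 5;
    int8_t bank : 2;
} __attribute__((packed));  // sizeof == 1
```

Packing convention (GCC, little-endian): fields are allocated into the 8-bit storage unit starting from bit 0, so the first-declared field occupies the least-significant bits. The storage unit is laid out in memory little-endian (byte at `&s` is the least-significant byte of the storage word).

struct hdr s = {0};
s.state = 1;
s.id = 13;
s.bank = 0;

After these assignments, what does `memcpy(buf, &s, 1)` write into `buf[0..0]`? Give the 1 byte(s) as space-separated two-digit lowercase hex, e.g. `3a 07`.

[0+:1] state=1 & 0x1 = 0x1; word=0x01
[1+:5] id=13 & 0x1f = 0xd; word=0x1b
[6+:2] bank=0 & 0x3 = 0x0; word=0x1b
word = 0x1b → little-endian bytes:
  [0]=0x1b

1b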